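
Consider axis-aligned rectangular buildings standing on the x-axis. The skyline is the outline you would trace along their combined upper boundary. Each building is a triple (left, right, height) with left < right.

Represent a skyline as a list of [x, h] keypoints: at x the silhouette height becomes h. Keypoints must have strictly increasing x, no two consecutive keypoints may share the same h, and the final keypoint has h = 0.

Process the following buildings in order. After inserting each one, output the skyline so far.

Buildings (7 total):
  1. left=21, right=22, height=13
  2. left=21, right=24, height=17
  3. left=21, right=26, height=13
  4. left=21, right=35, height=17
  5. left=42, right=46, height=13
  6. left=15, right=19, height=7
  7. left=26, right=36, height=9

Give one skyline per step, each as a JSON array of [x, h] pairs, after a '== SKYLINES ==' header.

== SKYLINES ==
[[21,13],[22,0]]
[[21,17],[24,0]]
[[21,17],[24,13],[26,0]]
[[21,17],[35,0]]
[[21,17],[35,0],[42,13],[46,0]]
[[15,7],[19,0],[21,17],[35,0],[42,13],[46,0]]
[[15,7],[19,0],[21,17],[35,9],[36,0],[42,13],[46,0]]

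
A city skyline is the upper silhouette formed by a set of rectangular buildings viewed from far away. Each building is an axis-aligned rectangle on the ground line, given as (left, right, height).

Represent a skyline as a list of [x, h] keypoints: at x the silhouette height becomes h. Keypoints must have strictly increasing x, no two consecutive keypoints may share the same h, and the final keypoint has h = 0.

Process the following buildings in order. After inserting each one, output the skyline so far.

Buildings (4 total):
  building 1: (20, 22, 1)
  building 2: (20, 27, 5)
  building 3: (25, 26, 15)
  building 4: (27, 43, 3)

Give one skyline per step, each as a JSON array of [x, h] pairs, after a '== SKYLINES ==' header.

== SKYLINES ==
[[20,1],[22,0]]
[[20,5],[27,0]]
[[20,5],[25,15],[26,5],[27,0]]
[[20,5],[25,15],[26,5],[27,3],[43,0]]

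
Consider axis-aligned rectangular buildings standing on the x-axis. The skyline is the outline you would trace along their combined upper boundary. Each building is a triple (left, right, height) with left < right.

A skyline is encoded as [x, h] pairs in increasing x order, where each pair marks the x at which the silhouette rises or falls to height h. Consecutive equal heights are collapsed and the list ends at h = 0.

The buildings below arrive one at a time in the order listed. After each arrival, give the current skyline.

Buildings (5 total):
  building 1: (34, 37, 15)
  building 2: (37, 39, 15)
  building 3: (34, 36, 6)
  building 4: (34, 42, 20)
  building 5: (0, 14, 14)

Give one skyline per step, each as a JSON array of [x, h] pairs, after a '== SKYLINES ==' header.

== SKYLINES ==
[[34,15],[37,0]]
[[34,15],[39,0]]
[[34,15],[39,0]]
[[34,20],[42,0]]
[[0,14],[14,0],[34,20],[42,0]]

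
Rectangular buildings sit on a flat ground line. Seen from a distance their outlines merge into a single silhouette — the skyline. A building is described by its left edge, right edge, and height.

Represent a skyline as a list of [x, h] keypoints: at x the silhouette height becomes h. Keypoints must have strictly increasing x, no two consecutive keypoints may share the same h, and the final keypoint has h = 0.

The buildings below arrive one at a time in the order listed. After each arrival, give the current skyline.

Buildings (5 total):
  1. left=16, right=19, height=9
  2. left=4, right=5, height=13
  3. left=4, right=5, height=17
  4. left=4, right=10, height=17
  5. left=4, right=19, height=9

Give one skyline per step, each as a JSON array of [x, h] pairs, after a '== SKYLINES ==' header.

== SKYLINES ==
[[16,9],[19,0]]
[[4,13],[5,0],[16,9],[19,0]]
[[4,17],[5,0],[16,9],[19,0]]
[[4,17],[10,0],[16,9],[19,0]]
[[4,17],[10,9],[19,0]]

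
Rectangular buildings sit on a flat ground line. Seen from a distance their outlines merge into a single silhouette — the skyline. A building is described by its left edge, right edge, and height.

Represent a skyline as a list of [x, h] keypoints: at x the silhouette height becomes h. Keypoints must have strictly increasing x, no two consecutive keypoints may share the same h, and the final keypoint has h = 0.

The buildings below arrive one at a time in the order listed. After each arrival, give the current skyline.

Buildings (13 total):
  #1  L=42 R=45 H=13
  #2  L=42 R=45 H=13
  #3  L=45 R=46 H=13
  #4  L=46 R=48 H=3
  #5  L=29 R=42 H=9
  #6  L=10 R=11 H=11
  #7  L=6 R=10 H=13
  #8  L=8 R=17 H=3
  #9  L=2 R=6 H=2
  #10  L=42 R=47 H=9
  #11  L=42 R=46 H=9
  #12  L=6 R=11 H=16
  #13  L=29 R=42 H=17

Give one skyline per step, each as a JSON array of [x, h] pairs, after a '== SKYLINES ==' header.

== SKYLINES ==
[[42,13],[45,0]]
[[42,13],[45,0]]
[[42,13],[46,0]]
[[42,13],[46,3],[48,0]]
[[29,9],[42,13],[46,3],[48,0]]
[[10,11],[11,0],[29,9],[42,13],[46,3],[48,0]]
[[6,13],[10,11],[11,0],[29,9],[42,13],[46,3],[48,0]]
[[6,13],[10,11],[11,3],[17,0],[29,9],[42,13],[46,3],[48,0]]
[[2,2],[6,13],[10,11],[11,3],[17,0],[29,9],[42,13],[46,3],[48,0]]
[[2,2],[6,13],[10,11],[11,3],[17,0],[29,9],[42,13],[46,9],[47,3],[48,0]]
[[2,2],[6,13],[10,11],[11,3],[17,0],[29,9],[42,13],[46,9],[47,3],[48,0]]
[[2,2],[6,16],[11,3],[17,0],[29,9],[42,13],[46,9],[47,3],[48,0]]
[[2,2],[6,16],[11,3],[17,0],[29,17],[42,13],[46,9],[47,3],[48,0]]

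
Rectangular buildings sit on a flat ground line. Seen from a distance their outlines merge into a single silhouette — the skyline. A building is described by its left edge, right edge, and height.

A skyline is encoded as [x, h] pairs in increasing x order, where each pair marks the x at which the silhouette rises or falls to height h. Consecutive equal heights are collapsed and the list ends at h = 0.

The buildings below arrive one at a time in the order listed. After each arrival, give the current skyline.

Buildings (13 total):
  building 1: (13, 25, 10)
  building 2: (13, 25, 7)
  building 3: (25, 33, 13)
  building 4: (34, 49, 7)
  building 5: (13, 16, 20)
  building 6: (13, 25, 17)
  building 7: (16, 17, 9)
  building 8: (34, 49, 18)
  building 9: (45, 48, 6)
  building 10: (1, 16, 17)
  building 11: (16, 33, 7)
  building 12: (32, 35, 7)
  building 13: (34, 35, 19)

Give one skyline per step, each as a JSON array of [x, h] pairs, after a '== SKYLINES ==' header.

== SKYLINES ==
[[13,10],[25,0]]
[[13,10],[25,0]]
[[13,10],[25,13],[33,0]]
[[13,10],[25,13],[33,0],[34,7],[49,0]]
[[13,20],[16,10],[25,13],[33,0],[34,7],[49,0]]
[[13,20],[16,17],[25,13],[33,0],[34,7],[49,0]]
[[13,20],[16,17],[25,13],[33,0],[34,7],[49,0]]
[[13,20],[16,17],[25,13],[33,0],[34,18],[49,0]]
[[13,20],[16,17],[25,13],[33,0],[34,18],[49,0]]
[[1,17],[13,20],[16,17],[25,13],[33,0],[34,18],[49,0]]
[[1,17],[13,20],[16,17],[25,13],[33,0],[34,18],[49,0]]
[[1,17],[13,20],[16,17],[25,13],[33,7],[34,18],[49,0]]
[[1,17],[13,20],[16,17],[25,13],[33,7],[34,19],[35,18],[49,0]]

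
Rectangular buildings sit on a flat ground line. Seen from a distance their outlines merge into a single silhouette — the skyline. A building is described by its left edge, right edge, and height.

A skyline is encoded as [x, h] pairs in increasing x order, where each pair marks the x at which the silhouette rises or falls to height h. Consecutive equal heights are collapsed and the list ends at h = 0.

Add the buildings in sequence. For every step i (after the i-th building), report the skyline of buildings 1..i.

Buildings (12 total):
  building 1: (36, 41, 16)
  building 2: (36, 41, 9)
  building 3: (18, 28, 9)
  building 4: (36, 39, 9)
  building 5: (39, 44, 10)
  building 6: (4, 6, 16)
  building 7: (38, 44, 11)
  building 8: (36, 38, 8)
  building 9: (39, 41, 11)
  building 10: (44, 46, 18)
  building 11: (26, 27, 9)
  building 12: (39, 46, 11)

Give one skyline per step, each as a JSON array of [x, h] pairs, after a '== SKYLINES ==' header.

== SKYLINES ==
[[36,16],[41,0]]
[[36,16],[41,0]]
[[18,9],[28,0],[36,16],[41,0]]
[[18,9],[28,0],[36,16],[41,0]]
[[18,9],[28,0],[36,16],[41,10],[44,0]]
[[4,16],[6,0],[18,9],[28,0],[36,16],[41,10],[44,0]]
[[4,16],[6,0],[18,9],[28,0],[36,16],[41,11],[44,0]]
[[4,16],[6,0],[18,9],[28,0],[36,16],[41,11],[44,0]]
[[4,16],[6,0],[18,9],[28,0],[36,16],[41,11],[44,0]]
[[4,16],[6,0],[18,9],[28,0],[36,16],[41,11],[44,18],[46,0]]
[[4,16],[6,0],[18,9],[28,0],[36,16],[41,11],[44,18],[46,0]]
[[4,16],[6,0],[18,9],[28,0],[36,16],[41,11],[44,18],[46,0]]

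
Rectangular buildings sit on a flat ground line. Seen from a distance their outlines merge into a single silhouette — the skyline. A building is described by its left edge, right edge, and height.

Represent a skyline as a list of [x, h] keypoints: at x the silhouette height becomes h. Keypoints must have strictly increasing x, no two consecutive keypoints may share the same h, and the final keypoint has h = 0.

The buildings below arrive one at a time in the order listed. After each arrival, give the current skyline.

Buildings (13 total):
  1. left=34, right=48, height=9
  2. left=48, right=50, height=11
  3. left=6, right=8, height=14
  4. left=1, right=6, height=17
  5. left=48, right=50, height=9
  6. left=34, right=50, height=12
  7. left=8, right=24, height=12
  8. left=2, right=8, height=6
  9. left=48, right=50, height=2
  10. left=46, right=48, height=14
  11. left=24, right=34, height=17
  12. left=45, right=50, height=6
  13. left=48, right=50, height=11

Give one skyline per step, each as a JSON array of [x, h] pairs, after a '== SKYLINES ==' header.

== SKYLINES ==
[[34,9],[48,0]]
[[34,9],[48,11],[50,0]]
[[6,14],[8,0],[34,9],[48,11],[50,0]]
[[1,17],[6,14],[8,0],[34,9],[48,11],[50,0]]
[[1,17],[6,14],[8,0],[34,9],[48,11],[50,0]]
[[1,17],[6,14],[8,0],[34,12],[50,0]]
[[1,17],[6,14],[8,12],[24,0],[34,12],[50,0]]
[[1,17],[6,14],[8,12],[24,0],[34,12],[50,0]]
[[1,17],[6,14],[8,12],[24,0],[34,12],[50,0]]
[[1,17],[6,14],[8,12],[24,0],[34,12],[46,14],[48,12],[50,0]]
[[1,17],[6,14],[8,12],[24,17],[34,12],[46,14],[48,12],[50,0]]
[[1,17],[6,14],[8,12],[24,17],[34,12],[46,14],[48,12],[50,0]]
[[1,17],[6,14],[8,12],[24,17],[34,12],[46,14],[48,12],[50,0]]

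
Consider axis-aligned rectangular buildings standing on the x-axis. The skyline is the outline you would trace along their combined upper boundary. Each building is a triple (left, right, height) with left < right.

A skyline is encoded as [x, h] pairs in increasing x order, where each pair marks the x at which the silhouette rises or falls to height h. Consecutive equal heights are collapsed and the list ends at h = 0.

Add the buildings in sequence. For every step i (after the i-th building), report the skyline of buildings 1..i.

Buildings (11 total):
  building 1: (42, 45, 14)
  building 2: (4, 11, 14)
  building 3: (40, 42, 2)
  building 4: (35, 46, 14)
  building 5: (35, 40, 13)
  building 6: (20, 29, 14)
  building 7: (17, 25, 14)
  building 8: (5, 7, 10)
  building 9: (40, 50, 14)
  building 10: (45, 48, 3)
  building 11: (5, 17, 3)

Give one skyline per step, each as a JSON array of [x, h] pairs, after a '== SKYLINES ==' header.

== SKYLINES ==
[[42,14],[45,0]]
[[4,14],[11,0],[42,14],[45,0]]
[[4,14],[11,0],[40,2],[42,14],[45,0]]
[[4,14],[11,0],[35,14],[46,0]]
[[4,14],[11,0],[35,14],[46,0]]
[[4,14],[11,0],[20,14],[29,0],[35,14],[46,0]]
[[4,14],[11,0],[17,14],[29,0],[35,14],[46,0]]
[[4,14],[11,0],[17,14],[29,0],[35,14],[46,0]]
[[4,14],[11,0],[17,14],[29,0],[35,14],[50,0]]
[[4,14],[11,0],[17,14],[29,0],[35,14],[50,0]]
[[4,14],[11,3],[17,14],[29,0],[35,14],[50,0]]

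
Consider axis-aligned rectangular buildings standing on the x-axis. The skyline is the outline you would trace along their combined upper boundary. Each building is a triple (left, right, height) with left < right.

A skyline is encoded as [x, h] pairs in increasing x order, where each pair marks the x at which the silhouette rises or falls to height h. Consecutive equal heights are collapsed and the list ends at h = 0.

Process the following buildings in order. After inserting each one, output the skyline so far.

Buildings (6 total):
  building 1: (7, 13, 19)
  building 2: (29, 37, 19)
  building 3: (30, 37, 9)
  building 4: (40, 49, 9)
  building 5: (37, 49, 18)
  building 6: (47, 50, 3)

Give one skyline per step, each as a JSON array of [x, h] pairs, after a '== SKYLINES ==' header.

== SKYLINES ==
[[7,19],[13,0]]
[[7,19],[13,0],[29,19],[37,0]]
[[7,19],[13,0],[29,19],[37,0]]
[[7,19],[13,0],[29,19],[37,0],[40,9],[49,0]]
[[7,19],[13,0],[29,19],[37,18],[49,0]]
[[7,19],[13,0],[29,19],[37,18],[49,3],[50,0]]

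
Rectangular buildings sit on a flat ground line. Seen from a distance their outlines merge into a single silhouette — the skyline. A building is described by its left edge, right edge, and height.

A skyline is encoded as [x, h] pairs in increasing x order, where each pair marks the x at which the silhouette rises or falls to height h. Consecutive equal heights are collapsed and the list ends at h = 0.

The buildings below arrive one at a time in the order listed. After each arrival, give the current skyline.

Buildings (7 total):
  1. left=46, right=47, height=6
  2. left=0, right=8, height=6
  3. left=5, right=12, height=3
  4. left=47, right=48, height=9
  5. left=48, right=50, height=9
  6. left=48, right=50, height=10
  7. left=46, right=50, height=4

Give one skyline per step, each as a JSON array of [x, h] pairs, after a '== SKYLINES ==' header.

== SKYLINES ==
[[46,6],[47,0]]
[[0,6],[8,0],[46,6],[47,0]]
[[0,6],[8,3],[12,0],[46,6],[47,0]]
[[0,6],[8,3],[12,0],[46,6],[47,9],[48,0]]
[[0,6],[8,3],[12,0],[46,6],[47,9],[50,0]]
[[0,6],[8,3],[12,0],[46,6],[47,9],[48,10],[50,0]]
[[0,6],[8,3],[12,0],[46,6],[47,9],[48,10],[50,0]]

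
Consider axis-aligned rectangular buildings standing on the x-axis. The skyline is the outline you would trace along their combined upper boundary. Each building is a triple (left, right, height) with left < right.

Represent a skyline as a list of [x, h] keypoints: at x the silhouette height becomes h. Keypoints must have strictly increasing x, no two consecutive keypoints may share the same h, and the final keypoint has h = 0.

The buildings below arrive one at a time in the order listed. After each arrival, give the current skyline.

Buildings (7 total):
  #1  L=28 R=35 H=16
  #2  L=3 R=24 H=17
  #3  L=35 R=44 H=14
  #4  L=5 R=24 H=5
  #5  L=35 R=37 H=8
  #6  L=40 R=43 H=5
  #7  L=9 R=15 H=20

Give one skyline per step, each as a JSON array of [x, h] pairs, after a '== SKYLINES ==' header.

== SKYLINES ==
[[28,16],[35,0]]
[[3,17],[24,0],[28,16],[35,0]]
[[3,17],[24,0],[28,16],[35,14],[44,0]]
[[3,17],[24,0],[28,16],[35,14],[44,0]]
[[3,17],[24,0],[28,16],[35,14],[44,0]]
[[3,17],[24,0],[28,16],[35,14],[44,0]]
[[3,17],[9,20],[15,17],[24,0],[28,16],[35,14],[44,0]]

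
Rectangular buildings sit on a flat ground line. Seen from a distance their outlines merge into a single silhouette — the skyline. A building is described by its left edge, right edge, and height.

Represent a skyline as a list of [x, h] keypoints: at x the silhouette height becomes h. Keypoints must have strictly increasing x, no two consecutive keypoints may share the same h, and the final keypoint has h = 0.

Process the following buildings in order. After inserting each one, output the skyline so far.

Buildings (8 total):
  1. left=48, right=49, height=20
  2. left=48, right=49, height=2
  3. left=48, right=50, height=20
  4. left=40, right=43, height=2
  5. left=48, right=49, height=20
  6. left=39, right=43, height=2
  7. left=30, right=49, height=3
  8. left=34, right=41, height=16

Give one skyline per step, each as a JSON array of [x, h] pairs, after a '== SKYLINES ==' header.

== SKYLINES ==
[[48,20],[49,0]]
[[48,20],[49,0]]
[[48,20],[50,0]]
[[40,2],[43,0],[48,20],[50,0]]
[[40,2],[43,0],[48,20],[50,0]]
[[39,2],[43,0],[48,20],[50,0]]
[[30,3],[48,20],[50,0]]
[[30,3],[34,16],[41,3],[48,20],[50,0]]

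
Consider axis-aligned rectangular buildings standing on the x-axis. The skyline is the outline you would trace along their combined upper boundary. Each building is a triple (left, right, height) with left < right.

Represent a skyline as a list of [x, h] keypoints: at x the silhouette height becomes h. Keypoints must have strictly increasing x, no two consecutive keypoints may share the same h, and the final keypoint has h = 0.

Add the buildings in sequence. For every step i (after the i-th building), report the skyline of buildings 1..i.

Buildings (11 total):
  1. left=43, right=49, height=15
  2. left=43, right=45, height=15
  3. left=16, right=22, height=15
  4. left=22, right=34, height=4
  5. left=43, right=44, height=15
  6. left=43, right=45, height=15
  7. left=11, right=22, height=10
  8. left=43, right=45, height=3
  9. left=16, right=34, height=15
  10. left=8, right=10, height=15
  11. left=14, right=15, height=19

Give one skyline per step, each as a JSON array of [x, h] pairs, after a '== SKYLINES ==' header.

== SKYLINES ==
[[43,15],[49,0]]
[[43,15],[49,0]]
[[16,15],[22,0],[43,15],[49,0]]
[[16,15],[22,4],[34,0],[43,15],[49,0]]
[[16,15],[22,4],[34,0],[43,15],[49,0]]
[[16,15],[22,4],[34,0],[43,15],[49,0]]
[[11,10],[16,15],[22,4],[34,0],[43,15],[49,0]]
[[11,10],[16,15],[22,4],[34,0],[43,15],[49,0]]
[[11,10],[16,15],[34,0],[43,15],[49,0]]
[[8,15],[10,0],[11,10],[16,15],[34,0],[43,15],[49,0]]
[[8,15],[10,0],[11,10],[14,19],[15,10],[16,15],[34,0],[43,15],[49,0]]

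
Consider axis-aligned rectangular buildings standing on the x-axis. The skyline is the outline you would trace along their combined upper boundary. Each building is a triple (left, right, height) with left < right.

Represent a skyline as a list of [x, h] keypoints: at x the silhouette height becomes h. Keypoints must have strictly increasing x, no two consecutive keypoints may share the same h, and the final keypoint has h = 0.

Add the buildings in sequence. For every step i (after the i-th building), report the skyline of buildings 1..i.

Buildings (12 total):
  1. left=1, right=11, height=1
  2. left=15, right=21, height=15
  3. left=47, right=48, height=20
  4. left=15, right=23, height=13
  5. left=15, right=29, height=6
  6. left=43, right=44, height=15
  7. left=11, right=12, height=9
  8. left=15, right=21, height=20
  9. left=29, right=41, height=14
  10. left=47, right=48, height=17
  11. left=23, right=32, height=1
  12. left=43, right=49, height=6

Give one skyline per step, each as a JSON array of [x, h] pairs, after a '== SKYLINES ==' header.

== SKYLINES ==
[[1,1],[11,0]]
[[1,1],[11,0],[15,15],[21,0]]
[[1,1],[11,0],[15,15],[21,0],[47,20],[48,0]]
[[1,1],[11,0],[15,15],[21,13],[23,0],[47,20],[48,0]]
[[1,1],[11,0],[15,15],[21,13],[23,6],[29,0],[47,20],[48,0]]
[[1,1],[11,0],[15,15],[21,13],[23,6],[29,0],[43,15],[44,0],[47,20],[48,0]]
[[1,1],[11,9],[12,0],[15,15],[21,13],[23,6],[29,0],[43,15],[44,0],[47,20],[48,0]]
[[1,1],[11,9],[12,0],[15,20],[21,13],[23,6],[29,0],[43,15],[44,0],[47,20],[48,0]]
[[1,1],[11,9],[12,0],[15,20],[21,13],[23,6],[29,14],[41,0],[43,15],[44,0],[47,20],[48,0]]
[[1,1],[11,9],[12,0],[15,20],[21,13],[23,6],[29,14],[41,0],[43,15],[44,0],[47,20],[48,0]]
[[1,1],[11,9],[12,0],[15,20],[21,13],[23,6],[29,14],[41,0],[43,15],[44,0],[47,20],[48,0]]
[[1,1],[11,9],[12,0],[15,20],[21,13],[23,6],[29,14],[41,0],[43,15],[44,6],[47,20],[48,6],[49,0]]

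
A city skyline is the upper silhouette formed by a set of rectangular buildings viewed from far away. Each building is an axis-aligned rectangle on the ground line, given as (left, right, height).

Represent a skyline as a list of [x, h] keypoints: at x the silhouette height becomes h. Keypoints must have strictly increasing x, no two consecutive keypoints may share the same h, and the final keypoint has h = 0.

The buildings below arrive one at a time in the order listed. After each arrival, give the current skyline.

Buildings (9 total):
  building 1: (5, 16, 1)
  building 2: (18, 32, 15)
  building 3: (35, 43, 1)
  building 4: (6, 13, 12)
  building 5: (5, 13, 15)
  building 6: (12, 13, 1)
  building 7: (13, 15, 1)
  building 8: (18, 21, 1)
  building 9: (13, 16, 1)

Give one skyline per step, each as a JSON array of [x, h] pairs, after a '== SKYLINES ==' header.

== SKYLINES ==
[[5,1],[16,0]]
[[5,1],[16,0],[18,15],[32,0]]
[[5,1],[16,0],[18,15],[32,0],[35,1],[43,0]]
[[5,1],[6,12],[13,1],[16,0],[18,15],[32,0],[35,1],[43,0]]
[[5,15],[13,1],[16,0],[18,15],[32,0],[35,1],[43,0]]
[[5,15],[13,1],[16,0],[18,15],[32,0],[35,1],[43,0]]
[[5,15],[13,1],[16,0],[18,15],[32,0],[35,1],[43,0]]
[[5,15],[13,1],[16,0],[18,15],[32,0],[35,1],[43,0]]
[[5,15],[13,1],[16,0],[18,15],[32,0],[35,1],[43,0]]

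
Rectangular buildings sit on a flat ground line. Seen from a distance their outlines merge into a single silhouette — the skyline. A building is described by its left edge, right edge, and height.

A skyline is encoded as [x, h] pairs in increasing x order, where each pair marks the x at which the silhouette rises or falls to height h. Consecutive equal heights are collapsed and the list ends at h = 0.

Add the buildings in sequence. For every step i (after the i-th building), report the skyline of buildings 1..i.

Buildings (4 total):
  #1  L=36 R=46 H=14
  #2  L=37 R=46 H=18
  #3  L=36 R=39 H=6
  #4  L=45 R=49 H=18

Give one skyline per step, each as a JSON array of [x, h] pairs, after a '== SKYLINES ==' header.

== SKYLINES ==
[[36,14],[46,0]]
[[36,14],[37,18],[46,0]]
[[36,14],[37,18],[46,0]]
[[36,14],[37,18],[49,0]]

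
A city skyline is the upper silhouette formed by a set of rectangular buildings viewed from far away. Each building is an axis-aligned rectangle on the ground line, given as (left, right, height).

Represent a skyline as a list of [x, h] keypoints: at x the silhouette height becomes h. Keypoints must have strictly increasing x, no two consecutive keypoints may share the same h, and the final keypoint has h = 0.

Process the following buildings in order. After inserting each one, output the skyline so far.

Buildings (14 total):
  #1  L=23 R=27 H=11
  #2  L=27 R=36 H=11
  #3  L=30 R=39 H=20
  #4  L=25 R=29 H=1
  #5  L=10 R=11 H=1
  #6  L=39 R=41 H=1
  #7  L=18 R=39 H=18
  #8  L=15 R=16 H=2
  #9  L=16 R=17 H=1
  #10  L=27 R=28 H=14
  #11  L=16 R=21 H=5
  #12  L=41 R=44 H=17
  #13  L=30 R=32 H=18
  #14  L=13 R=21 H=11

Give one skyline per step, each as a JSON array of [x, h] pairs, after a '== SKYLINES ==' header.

== SKYLINES ==
[[23,11],[27,0]]
[[23,11],[36,0]]
[[23,11],[30,20],[39,0]]
[[23,11],[30,20],[39,0]]
[[10,1],[11,0],[23,11],[30,20],[39,0]]
[[10,1],[11,0],[23,11],[30,20],[39,1],[41,0]]
[[10,1],[11,0],[18,18],[30,20],[39,1],[41,0]]
[[10,1],[11,0],[15,2],[16,0],[18,18],[30,20],[39,1],[41,0]]
[[10,1],[11,0],[15,2],[16,1],[17,0],[18,18],[30,20],[39,1],[41,0]]
[[10,1],[11,0],[15,2],[16,1],[17,0],[18,18],[30,20],[39,1],[41,0]]
[[10,1],[11,0],[15,2],[16,5],[18,18],[30,20],[39,1],[41,0]]
[[10,1],[11,0],[15,2],[16,5],[18,18],[30,20],[39,1],[41,17],[44,0]]
[[10,1],[11,0],[15,2],[16,5],[18,18],[30,20],[39,1],[41,17],[44,0]]
[[10,1],[11,0],[13,11],[18,18],[30,20],[39,1],[41,17],[44,0]]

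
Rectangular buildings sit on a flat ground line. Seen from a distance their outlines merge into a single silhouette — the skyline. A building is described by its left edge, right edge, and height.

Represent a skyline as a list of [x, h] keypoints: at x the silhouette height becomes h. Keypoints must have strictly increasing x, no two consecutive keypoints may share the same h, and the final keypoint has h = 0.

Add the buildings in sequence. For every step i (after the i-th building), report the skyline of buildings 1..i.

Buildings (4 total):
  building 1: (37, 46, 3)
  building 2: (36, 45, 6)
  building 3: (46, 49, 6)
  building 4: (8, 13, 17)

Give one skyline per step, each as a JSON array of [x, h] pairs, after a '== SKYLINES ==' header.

== SKYLINES ==
[[37,3],[46,0]]
[[36,6],[45,3],[46,0]]
[[36,6],[45,3],[46,6],[49,0]]
[[8,17],[13,0],[36,6],[45,3],[46,6],[49,0]]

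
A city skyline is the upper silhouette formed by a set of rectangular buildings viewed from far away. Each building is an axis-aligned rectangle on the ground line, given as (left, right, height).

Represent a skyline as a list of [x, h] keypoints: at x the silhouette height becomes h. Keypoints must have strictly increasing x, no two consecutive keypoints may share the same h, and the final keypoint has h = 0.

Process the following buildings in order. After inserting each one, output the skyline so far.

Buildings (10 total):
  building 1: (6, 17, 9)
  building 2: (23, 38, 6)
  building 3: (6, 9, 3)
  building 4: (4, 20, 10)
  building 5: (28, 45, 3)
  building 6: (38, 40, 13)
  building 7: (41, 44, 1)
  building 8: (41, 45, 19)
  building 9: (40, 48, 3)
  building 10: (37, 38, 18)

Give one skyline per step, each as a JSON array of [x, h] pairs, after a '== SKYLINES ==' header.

== SKYLINES ==
[[6,9],[17,0]]
[[6,9],[17,0],[23,6],[38,0]]
[[6,9],[17,0],[23,6],[38,0]]
[[4,10],[20,0],[23,6],[38,0]]
[[4,10],[20,0],[23,6],[38,3],[45,0]]
[[4,10],[20,0],[23,6],[38,13],[40,3],[45,0]]
[[4,10],[20,0],[23,6],[38,13],[40,3],[45,0]]
[[4,10],[20,0],[23,6],[38,13],[40,3],[41,19],[45,0]]
[[4,10],[20,0],[23,6],[38,13],[40,3],[41,19],[45,3],[48,0]]
[[4,10],[20,0],[23,6],[37,18],[38,13],[40,3],[41,19],[45,3],[48,0]]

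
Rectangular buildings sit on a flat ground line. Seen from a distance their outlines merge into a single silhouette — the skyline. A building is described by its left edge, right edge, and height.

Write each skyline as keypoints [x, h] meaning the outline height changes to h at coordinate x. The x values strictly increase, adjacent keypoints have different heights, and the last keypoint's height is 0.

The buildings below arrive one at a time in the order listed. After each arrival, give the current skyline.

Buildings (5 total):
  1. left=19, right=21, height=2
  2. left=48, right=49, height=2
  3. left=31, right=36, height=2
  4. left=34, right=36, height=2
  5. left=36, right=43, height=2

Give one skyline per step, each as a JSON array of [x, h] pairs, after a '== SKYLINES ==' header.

== SKYLINES ==
[[19,2],[21,0]]
[[19,2],[21,0],[48,2],[49,0]]
[[19,2],[21,0],[31,2],[36,0],[48,2],[49,0]]
[[19,2],[21,0],[31,2],[36,0],[48,2],[49,0]]
[[19,2],[21,0],[31,2],[43,0],[48,2],[49,0]]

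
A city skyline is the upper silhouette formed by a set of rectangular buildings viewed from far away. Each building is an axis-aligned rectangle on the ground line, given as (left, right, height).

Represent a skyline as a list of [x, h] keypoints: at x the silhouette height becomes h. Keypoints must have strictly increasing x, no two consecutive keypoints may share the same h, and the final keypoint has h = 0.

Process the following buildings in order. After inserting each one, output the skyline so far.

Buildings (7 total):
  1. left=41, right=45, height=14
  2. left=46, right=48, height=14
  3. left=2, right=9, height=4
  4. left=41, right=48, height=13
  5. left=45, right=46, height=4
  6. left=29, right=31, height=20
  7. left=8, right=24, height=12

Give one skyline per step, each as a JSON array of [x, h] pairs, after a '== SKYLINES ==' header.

== SKYLINES ==
[[41,14],[45,0]]
[[41,14],[45,0],[46,14],[48,0]]
[[2,4],[9,0],[41,14],[45,0],[46,14],[48,0]]
[[2,4],[9,0],[41,14],[45,13],[46,14],[48,0]]
[[2,4],[9,0],[41,14],[45,13],[46,14],[48,0]]
[[2,4],[9,0],[29,20],[31,0],[41,14],[45,13],[46,14],[48,0]]
[[2,4],[8,12],[24,0],[29,20],[31,0],[41,14],[45,13],[46,14],[48,0]]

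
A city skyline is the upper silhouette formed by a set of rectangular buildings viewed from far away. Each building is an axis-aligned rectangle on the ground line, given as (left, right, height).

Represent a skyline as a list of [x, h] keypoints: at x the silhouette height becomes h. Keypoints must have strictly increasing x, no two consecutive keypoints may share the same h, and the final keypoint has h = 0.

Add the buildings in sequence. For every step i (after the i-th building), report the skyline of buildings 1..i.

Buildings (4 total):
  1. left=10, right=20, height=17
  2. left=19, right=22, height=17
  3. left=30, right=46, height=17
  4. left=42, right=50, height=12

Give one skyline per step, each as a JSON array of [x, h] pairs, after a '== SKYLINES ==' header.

== SKYLINES ==
[[10,17],[20,0]]
[[10,17],[22,0]]
[[10,17],[22,0],[30,17],[46,0]]
[[10,17],[22,0],[30,17],[46,12],[50,0]]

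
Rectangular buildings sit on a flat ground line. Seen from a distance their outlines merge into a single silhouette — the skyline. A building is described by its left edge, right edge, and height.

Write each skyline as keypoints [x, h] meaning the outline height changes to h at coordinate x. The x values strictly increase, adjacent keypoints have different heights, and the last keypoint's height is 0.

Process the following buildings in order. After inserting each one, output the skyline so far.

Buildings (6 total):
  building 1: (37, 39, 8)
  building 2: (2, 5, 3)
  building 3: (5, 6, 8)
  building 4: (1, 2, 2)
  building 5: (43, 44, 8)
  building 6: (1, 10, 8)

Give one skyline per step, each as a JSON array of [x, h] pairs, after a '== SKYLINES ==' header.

== SKYLINES ==
[[37,8],[39,0]]
[[2,3],[5,0],[37,8],[39,0]]
[[2,3],[5,8],[6,0],[37,8],[39,0]]
[[1,2],[2,3],[5,8],[6,0],[37,8],[39,0]]
[[1,2],[2,3],[5,8],[6,0],[37,8],[39,0],[43,8],[44,0]]
[[1,8],[10,0],[37,8],[39,0],[43,8],[44,0]]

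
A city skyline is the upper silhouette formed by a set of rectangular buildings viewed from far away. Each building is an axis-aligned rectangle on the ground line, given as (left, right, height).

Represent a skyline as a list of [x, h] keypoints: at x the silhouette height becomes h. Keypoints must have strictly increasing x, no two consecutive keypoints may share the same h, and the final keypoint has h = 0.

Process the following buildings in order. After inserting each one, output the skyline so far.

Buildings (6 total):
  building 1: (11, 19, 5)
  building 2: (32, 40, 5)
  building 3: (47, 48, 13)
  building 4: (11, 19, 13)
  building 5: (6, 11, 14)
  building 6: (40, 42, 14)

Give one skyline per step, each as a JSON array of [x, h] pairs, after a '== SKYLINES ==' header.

== SKYLINES ==
[[11,5],[19,0]]
[[11,5],[19,0],[32,5],[40,0]]
[[11,5],[19,0],[32,5],[40,0],[47,13],[48,0]]
[[11,13],[19,0],[32,5],[40,0],[47,13],[48,0]]
[[6,14],[11,13],[19,0],[32,5],[40,0],[47,13],[48,0]]
[[6,14],[11,13],[19,0],[32,5],[40,14],[42,0],[47,13],[48,0]]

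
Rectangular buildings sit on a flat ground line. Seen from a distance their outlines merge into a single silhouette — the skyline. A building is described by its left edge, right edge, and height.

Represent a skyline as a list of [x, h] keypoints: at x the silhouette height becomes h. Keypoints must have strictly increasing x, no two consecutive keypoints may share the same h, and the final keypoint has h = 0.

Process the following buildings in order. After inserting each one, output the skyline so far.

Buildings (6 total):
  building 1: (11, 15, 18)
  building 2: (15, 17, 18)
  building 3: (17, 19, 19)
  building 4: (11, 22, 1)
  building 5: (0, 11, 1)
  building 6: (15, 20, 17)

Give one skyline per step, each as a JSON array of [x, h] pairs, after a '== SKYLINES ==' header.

== SKYLINES ==
[[11,18],[15,0]]
[[11,18],[17,0]]
[[11,18],[17,19],[19,0]]
[[11,18],[17,19],[19,1],[22,0]]
[[0,1],[11,18],[17,19],[19,1],[22,0]]
[[0,1],[11,18],[17,19],[19,17],[20,1],[22,0]]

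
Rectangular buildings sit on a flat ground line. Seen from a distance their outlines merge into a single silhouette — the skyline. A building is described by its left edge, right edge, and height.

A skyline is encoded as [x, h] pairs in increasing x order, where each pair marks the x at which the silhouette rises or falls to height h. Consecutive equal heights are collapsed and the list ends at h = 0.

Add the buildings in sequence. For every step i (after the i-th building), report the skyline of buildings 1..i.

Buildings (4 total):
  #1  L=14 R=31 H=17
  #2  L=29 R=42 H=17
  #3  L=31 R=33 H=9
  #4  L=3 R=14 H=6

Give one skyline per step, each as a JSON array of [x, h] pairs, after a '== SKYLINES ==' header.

== SKYLINES ==
[[14,17],[31,0]]
[[14,17],[42,0]]
[[14,17],[42,0]]
[[3,6],[14,17],[42,0]]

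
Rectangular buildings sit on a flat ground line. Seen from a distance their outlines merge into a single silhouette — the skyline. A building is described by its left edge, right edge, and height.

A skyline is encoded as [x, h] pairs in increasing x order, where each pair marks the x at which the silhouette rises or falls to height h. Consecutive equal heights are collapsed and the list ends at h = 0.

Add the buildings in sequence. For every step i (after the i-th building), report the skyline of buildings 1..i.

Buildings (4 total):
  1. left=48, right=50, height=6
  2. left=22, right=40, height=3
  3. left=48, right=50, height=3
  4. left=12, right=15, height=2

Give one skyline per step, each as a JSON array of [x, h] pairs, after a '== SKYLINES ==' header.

== SKYLINES ==
[[48,6],[50,0]]
[[22,3],[40,0],[48,6],[50,0]]
[[22,3],[40,0],[48,6],[50,0]]
[[12,2],[15,0],[22,3],[40,0],[48,6],[50,0]]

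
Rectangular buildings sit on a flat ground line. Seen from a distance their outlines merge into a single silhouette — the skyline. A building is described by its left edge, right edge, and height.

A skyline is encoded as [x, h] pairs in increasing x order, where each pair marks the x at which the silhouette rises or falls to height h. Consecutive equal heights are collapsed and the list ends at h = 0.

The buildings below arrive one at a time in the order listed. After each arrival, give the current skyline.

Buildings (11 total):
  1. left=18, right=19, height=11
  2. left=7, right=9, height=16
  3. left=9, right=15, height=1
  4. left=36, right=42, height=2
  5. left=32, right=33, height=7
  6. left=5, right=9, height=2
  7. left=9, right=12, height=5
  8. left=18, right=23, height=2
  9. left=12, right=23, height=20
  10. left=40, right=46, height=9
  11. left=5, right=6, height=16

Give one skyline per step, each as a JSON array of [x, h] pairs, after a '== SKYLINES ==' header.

== SKYLINES ==
[[18,11],[19,0]]
[[7,16],[9,0],[18,11],[19,0]]
[[7,16],[9,1],[15,0],[18,11],[19,0]]
[[7,16],[9,1],[15,0],[18,11],[19,0],[36,2],[42,0]]
[[7,16],[9,1],[15,0],[18,11],[19,0],[32,7],[33,0],[36,2],[42,0]]
[[5,2],[7,16],[9,1],[15,0],[18,11],[19,0],[32,7],[33,0],[36,2],[42,0]]
[[5,2],[7,16],[9,5],[12,1],[15,0],[18,11],[19,0],[32,7],[33,0],[36,2],[42,0]]
[[5,2],[7,16],[9,5],[12,1],[15,0],[18,11],[19,2],[23,0],[32,7],[33,0],[36,2],[42,0]]
[[5,2],[7,16],[9,5],[12,20],[23,0],[32,7],[33,0],[36,2],[42,0]]
[[5,2],[7,16],[9,5],[12,20],[23,0],[32,7],[33,0],[36,2],[40,9],[46,0]]
[[5,16],[6,2],[7,16],[9,5],[12,20],[23,0],[32,7],[33,0],[36,2],[40,9],[46,0]]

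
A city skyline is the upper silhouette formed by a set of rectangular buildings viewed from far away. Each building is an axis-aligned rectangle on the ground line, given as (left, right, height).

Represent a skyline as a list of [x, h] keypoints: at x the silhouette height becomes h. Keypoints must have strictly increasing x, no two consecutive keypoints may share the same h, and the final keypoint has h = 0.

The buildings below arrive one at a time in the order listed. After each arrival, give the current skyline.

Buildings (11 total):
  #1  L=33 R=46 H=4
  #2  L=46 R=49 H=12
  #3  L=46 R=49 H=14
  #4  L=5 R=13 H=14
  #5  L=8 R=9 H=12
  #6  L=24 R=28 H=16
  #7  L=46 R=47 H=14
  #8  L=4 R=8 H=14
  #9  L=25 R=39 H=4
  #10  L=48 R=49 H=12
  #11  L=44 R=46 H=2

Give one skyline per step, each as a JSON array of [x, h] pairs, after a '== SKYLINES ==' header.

== SKYLINES ==
[[33,4],[46,0]]
[[33,4],[46,12],[49,0]]
[[33,4],[46,14],[49,0]]
[[5,14],[13,0],[33,4],[46,14],[49,0]]
[[5,14],[13,0],[33,4],[46,14],[49,0]]
[[5,14],[13,0],[24,16],[28,0],[33,4],[46,14],[49,0]]
[[5,14],[13,0],[24,16],[28,0],[33,4],[46,14],[49,0]]
[[4,14],[13,0],[24,16],[28,0],[33,4],[46,14],[49,0]]
[[4,14],[13,0],[24,16],[28,4],[46,14],[49,0]]
[[4,14],[13,0],[24,16],[28,4],[46,14],[49,0]]
[[4,14],[13,0],[24,16],[28,4],[46,14],[49,0]]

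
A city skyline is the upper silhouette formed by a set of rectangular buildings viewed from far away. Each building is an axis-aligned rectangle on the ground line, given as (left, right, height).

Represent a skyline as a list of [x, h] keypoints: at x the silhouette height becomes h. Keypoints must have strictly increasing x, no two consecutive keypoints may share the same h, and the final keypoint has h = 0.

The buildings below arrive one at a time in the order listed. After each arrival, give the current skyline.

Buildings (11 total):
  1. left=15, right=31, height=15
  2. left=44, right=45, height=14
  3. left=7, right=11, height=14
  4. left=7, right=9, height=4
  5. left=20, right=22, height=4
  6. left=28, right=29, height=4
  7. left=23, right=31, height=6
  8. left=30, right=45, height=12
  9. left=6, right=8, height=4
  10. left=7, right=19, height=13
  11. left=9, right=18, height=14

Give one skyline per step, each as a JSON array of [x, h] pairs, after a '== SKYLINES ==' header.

== SKYLINES ==
[[15,15],[31,0]]
[[15,15],[31,0],[44,14],[45,0]]
[[7,14],[11,0],[15,15],[31,0],[44,14],[45,0]]
[[7,14],[11,0],[15,15],[31,0],[44,14],[45,0]]
[[7,14],[11,0],[15,15],[31,0],[44,14],[45,0]]
[[7,14],[11,0],[15,15],[31,0],[44,14],[45,0]]
[[7,14],[11,0],[15,15],[31,0],[44,14],[45,0]]
[[7,14],[11,0],[15,15],[31,12],[44,14],[45,0]]
[[6,4],[7,14],[11,0],[15,15],[31,12],[44,14],[45,0]]
[[6,4],[7,14],[11,13],[15,15],[31,12],[44,14],[45,0]]
[[6,4],[7,14],[15,15],[31,12],[44,14],[45,0]]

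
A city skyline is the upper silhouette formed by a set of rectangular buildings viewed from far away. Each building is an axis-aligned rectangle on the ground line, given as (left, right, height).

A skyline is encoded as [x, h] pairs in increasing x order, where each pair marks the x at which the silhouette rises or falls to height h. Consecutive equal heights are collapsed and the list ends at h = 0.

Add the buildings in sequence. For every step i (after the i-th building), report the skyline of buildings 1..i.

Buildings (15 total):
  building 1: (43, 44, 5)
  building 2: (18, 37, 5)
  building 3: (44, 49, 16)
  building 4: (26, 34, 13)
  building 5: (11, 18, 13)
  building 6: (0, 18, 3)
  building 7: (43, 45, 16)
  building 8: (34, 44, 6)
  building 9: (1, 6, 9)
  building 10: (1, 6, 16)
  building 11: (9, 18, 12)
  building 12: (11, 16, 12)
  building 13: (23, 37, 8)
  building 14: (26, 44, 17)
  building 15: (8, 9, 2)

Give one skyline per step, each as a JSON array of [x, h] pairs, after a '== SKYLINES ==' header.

== SKYLINES ==
[[43,5],[44,0]]
[[18,5],[37,0],[43,5],[44,0]]
[[18,5],[37,0],[43,5],[44,16],[49,0]]
[[18,5],[26,13],[34,5],[37,0],[43,5],[44,16],[49,0]]
[[11,13],[18,5],[26,13],[34,5],[37,0],[43,5],[44,16],[49,0]]
[[0,3],[11,13],[18,5],[26,13],[34,5],[37,0],[43,5],[44,16],[49,0]]
[[0,3],[11,13],[18,5],[26,13],[34,5],[37,0],[43,16],[49,0]]
[[0,3],[11,13],[18,5],[26,13],[34,6],[43,16],[49,0]]
[[0,3],[1,9],[6,3],[11,13],[18,5],[26,13],[34,6],[43,16],[49,0]]
[[0,3],[1,16],[6,3],[11,13],[18,5],[26,13],[34,6],[43,16],[49,0]]
[[0,3],[1,16],[6,3],[9,12],[11,13],[18,5],[26,13],[34,6],[43,16],[49,0]]
[[0,3],[1,16],[6,3],[9,12],[11,13],[18,5],[26,13],[34,6],[43,16],[49,0]]
[[0,3],[1,16],[6,3],[9,12],[11,13],[18,5],[23,8],[26,13],[34,8],[37,6],[43,16],[49,0]]
[[0,3],[1,16],[6,3],[9,12],[11,13],[18,5],[23,8],[26,17],[44,16],[49,0]]
[[0,3],[1,16],[6,3],[9,12],[11,13],[18,5],[23,8],[26,17],[44,16],[49,0]]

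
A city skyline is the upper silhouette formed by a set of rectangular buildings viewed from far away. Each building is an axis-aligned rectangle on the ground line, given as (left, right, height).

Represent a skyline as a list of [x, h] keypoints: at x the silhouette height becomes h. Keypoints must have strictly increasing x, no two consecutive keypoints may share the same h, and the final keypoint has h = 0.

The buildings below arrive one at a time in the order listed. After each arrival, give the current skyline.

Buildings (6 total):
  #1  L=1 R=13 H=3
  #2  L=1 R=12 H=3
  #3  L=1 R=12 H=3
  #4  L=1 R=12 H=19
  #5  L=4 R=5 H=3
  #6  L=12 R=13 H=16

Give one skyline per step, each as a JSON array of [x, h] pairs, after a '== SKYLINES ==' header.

== SKYLINES ==
[[1,3],[13,0]]
[[1,3],[13,0]]
[[1,3],[13,0]]
[[1,19],[12,3],[13,0]]
[[1,19],[12,3],[13,0]]
[[1,19],[12,16],[13,0]]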